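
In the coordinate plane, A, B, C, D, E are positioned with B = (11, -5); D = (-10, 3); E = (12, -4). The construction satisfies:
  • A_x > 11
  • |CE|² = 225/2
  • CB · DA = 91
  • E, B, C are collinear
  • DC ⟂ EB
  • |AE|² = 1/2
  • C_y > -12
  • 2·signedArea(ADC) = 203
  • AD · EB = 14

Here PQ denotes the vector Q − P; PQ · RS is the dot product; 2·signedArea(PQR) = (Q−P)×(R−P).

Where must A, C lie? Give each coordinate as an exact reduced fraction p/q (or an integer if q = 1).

1. A_x = 23/2  [line 1·x + 1·y + -7 = 0 ∩ |AE|² = 1/2]
2. A_y = -9/2  [line 1·x + 1·y + -7 = 0 ∩ |AE|² = 1/2]
   → A = (23/2, -9/2)
3. C_x = 9/2  [E, B, C are collinear ∩ DC ⟂ EB]
4. C_y = -23/2  [E, B, C are collinear ∩ DC ⟂ EB]
   → C = (9/2, -23/2)

A = (23/2, -9/2)
C = (9/2, -23/2)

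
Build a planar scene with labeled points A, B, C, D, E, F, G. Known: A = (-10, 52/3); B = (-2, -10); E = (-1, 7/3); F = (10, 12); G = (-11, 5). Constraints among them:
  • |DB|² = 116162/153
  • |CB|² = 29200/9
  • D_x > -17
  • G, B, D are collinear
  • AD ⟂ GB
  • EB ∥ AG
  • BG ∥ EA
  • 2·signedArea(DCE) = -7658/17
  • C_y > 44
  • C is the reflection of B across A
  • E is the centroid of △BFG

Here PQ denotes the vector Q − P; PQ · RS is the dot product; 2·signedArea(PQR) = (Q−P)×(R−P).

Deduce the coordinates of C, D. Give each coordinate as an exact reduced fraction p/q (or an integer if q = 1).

1. C_x = -18  [C is the reflection of B across A]
2. C_y = 134/3  [C is the reflection of B across A]
   → C = (-18, 134/3)
3. D_x = -275/17  [G, B, D are collinear ∩ AD ⟂ GB]
4. D_y = 695/51  [G, B, D are collinear ∩ AD ⟂ GB]
   → D = (-275/17, 695/51)

C = (-18, 134/3)
D = (-275/17, 695/51)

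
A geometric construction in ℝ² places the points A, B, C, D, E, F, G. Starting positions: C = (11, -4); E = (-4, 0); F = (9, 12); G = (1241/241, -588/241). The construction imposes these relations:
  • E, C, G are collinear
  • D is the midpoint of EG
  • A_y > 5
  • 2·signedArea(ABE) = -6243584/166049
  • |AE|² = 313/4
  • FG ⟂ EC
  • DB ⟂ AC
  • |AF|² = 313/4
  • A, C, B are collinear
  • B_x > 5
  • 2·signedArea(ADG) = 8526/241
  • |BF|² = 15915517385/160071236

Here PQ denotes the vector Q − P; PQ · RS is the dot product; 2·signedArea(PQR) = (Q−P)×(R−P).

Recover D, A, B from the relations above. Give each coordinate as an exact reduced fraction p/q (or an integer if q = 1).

A = (5/2, 6)
B = (1745253/332098, 458054/166049)
D = (277/482, -294/241)

1. D_x = 277/482  [D is the midpoint of EG]
2. D_y = -294/241  [D is the midpoint of EG]
   → D = (277/482, -294/241)
3. A_x = 5/2  [line 294/241·x + 2205/482·y + -7350/241 = 0 ∩ |AF|² = 313/4]
4. A_y = 6  [line 294/241·x + 2205/482·y + -7350/241 = 0 ∩ |AF|² = 313/4]
   → A = (5/2, 6)
5. B_x = 1745253/332098  [2·signedArea(ABE) = -6243584/166049 ∩ A, C, B are collinear]
6. B_y = 458054/166049  [2·signedArea(ABE) = -6243584/166049 ∩ A, C, B are collinear]
   → B = (1745253/332098, 458054/166049)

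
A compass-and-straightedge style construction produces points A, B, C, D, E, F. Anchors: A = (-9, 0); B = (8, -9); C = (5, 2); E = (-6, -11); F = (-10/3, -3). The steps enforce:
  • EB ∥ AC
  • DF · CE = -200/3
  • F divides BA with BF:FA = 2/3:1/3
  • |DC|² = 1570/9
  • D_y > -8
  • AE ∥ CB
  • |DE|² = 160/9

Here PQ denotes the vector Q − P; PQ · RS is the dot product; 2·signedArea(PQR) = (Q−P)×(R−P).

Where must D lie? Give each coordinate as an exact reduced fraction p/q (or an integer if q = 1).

1. D_x = -14/3  [line 11·x + 13·y + 427/3 = 0 ∩ |DE|² = 160/9]
2. D_y = -7  [line 11·x + 13·y + 427/3 = 0 ∩ |DE|² = 160/9]
   → D = (-14/3, -7)

D = (-14/3, -7)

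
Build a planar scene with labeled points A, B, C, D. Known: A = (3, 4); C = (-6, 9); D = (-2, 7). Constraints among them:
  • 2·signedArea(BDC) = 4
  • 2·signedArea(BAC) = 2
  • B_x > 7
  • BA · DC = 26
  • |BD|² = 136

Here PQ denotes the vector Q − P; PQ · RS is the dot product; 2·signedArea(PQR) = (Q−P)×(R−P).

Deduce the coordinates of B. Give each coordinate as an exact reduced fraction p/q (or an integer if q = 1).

B = (8, 1)

1. B_x = 8  [2·signedArea(BAC) = 2 ∩ 2·signedArea(BDC) = 4]
2. B_y = 1  [2·signedArea(BAC) = 2 ∩ 2·signedArea(BDC) = 4]
   → B = (8, 1)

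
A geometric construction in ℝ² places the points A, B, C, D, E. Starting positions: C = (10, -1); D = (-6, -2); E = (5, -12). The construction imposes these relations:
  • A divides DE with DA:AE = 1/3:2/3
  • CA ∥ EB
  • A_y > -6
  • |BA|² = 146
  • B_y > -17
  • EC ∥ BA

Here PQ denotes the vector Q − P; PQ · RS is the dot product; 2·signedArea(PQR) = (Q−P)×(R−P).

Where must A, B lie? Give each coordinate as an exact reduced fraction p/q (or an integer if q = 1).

1. A_x = -7/3  [A divides DE with DA:AE = 1/3:2/3]
2. A_y = -16/3  [A divides DE with DA:AE = 1/3:2/3]
   → A = (-7/3, -16/3)
3. B_x = -22/3  [EC ∥ BA ∩ CA ∥ EB]
4. B_y = -49/3  [EC ∥ BA ∩ CA ∥ EB]
   → B = (-22/3, -49/3)

A = (-7/3, -16/3)
B = (-22/3, -49/3)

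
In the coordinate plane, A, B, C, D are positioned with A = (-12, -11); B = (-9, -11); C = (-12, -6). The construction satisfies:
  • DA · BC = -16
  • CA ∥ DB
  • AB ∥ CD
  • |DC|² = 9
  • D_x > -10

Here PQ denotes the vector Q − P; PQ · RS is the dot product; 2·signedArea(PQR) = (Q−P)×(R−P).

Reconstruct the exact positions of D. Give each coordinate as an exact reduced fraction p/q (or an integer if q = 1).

1. D_x = -9  [CA ∥ DB ∩ AB ∥ CD]
2. D_y = -6  [CA ∥ DB ∩ AB ∥ CD]
   → D = (-9, -6)

D = (-9, -6)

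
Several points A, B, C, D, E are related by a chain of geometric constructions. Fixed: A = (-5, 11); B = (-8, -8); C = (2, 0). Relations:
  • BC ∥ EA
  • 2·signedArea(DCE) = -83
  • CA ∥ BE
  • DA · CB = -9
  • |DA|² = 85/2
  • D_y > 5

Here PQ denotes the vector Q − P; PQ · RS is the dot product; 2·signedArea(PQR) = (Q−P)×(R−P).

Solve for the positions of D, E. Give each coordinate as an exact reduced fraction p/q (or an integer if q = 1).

D = (-3/2, 11/2)
E = (-15, 3)

1. E_x = -15  [BC ∥ EA ∩ CA ∥ BE]
2. E_y = 3  [BC ∥ EA ∩ CA ∥ BE]
   → E = (-15, 3)
3. D_x = -3/2  [2·signedArea(DCE) = -83 ∩ DA · CB = -9]
4. D_y = 11/2  [2·signedArea(DCE) = -83 ∩ DA · CB = -9]
   → D = (-3/2, 11/2)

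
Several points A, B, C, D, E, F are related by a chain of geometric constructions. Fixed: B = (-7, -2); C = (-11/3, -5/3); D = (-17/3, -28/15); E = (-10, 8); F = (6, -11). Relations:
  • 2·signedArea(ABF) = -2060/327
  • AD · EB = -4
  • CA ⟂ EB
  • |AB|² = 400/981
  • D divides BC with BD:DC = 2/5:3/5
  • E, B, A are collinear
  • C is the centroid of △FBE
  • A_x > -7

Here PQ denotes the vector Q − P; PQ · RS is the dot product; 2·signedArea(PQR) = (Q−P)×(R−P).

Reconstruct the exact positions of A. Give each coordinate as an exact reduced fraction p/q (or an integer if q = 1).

1. A_x = -743/109  [E, B, A are collinear ∩ CA ⟂ EB]
2. A_y = -854/327  [E, B, A are collinear ∩ CA ⟂ EB]
   → A = (-743/109, -854/327)

A = (-743/109, -854/327)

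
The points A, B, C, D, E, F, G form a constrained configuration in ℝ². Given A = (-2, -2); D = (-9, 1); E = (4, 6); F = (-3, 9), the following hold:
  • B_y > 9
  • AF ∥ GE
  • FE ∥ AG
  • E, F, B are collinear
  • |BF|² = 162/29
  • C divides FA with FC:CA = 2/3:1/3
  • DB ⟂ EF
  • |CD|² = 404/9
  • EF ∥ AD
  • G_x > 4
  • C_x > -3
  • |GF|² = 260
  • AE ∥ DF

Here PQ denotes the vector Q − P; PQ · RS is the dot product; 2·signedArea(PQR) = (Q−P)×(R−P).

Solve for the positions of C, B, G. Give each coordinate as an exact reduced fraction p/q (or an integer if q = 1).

1. C_x = -7/3  [C divides FA with FC:CA = 2/3:1/3]
2. C_y = 5/3  [C divides FA with FC:CA = 2/3:1/3]
   → C = (-7/3, 5/3)
3. B_x = -150/29  [E, F, B are collinear ∩ DB ⟂ EF]
4. B_y = 288/29  [E, F, B are collinear ∩ DB ⟂ EF]
   → B = (-150/29, 288/29)
5. G_x = 5  [AF ∥ GE ∩ FE ∥ AG]
6. G_y = -5  [AF ∥ GE ∩ FE ∥ AG]
   → G = (5, -5)

B = (-150/29, 288/29)
C = (-7/3, 5/3)
G = (5, -5)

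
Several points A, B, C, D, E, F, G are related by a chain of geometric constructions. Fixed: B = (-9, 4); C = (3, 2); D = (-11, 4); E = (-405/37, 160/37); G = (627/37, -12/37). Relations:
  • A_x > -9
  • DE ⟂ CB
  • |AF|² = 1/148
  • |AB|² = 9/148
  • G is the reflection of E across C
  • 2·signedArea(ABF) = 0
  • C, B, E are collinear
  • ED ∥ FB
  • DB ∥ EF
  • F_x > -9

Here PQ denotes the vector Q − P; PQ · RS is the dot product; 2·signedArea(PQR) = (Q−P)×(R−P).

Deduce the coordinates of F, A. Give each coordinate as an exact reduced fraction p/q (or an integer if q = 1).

A = (-663/74, 157/37)
F = (-331/37, 160/37)

1. F_x = -331/37  [ED ∥ FB ∩ DB ∥ EF]
2. F_y = 160/37  [ED ∥ FB ∩ DB ∥ EF]
   → F = (-331/37, 160/37)
3. A_x = -663/74  [line -12/37·x + 2/37·y + -116/37 = 0 ∩ |AB|² = 9/148]
4. A_y = 157/37  [line -12/37·x + 2/37·y + -116/37 = 0 ∩ |AB|² = 9/148]
   → A = (-663/74, 157/37)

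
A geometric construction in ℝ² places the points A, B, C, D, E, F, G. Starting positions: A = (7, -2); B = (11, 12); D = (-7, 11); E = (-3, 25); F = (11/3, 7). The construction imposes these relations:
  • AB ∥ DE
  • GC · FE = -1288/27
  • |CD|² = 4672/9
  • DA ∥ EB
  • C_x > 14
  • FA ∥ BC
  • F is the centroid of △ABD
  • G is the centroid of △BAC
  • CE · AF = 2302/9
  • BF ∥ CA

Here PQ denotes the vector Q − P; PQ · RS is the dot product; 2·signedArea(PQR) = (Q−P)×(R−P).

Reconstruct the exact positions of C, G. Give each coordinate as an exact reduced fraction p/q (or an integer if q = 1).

1. C_x = 43/3  [BF ∥ CA ∩ FA ∥ BC]
2. C_y = 3  [BF ∥ CA ∩ FA ∥ BC]
   → C = (43/3, 3)
3. G_x = 97/9  [G is the centroid of △BAC]
4. G_y = 13/3  [G is the centroid of △BAC]
   → G = (97/9, 13/3)

C = (43/3, 3)
G = (97/9, 13/3)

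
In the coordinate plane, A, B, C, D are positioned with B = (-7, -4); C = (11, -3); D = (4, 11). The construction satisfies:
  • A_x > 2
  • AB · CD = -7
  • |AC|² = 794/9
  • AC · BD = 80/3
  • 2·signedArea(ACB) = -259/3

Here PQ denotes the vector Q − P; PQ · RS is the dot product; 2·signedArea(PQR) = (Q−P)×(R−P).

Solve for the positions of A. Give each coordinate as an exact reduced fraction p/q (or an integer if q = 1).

A = (8/3, 4/3)

1. A_x = 8/3  [AB · CD = -7 ∩ 2·signedArea(ACB) = -259/3]
2. A_y = 4/3  [AB · CD = -7 ∩ 2·signedArea(ACB) = -259/3]
   → A = (8/3, 4/3)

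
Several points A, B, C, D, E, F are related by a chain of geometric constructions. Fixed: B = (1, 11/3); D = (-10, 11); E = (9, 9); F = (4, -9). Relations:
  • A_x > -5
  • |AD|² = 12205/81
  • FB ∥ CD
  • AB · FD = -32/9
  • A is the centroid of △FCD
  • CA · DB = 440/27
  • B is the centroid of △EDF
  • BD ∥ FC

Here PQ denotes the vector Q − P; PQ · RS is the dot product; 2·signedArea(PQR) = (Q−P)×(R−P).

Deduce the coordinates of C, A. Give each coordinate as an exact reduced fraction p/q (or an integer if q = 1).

1. C_x = -7  [FB ∥ CD ∩ BD ∥ FC]
2. C_y = -5/3  [FB ∥ CD ∩ BD ∥ FC]
   → C = (-7, -5/3)
3. A_x = -13/3  [A is the centroid of △FCD]
4. A_y = 1/9  [A is the centroid of △FCD]
   → A = (-13/3, 1/9)

A = (-13/3, 1/9)
C = (-7, -5/3)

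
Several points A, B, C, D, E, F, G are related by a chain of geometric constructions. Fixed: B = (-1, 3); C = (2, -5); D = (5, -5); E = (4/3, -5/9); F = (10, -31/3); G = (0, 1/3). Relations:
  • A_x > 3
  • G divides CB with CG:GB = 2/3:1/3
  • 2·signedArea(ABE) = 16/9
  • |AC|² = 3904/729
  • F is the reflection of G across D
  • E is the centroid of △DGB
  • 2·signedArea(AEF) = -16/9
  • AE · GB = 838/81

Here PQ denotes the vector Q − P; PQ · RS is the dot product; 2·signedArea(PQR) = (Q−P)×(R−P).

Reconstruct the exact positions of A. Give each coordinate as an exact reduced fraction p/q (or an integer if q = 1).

1. A_x = 34/9  [2·signedArea(AEF) = -16/9 ∩ 2·signedArea(ABE) = 16/9]
2. A_y = -95/27  [2·signedArea(AEF) = -16/9 ∩ 2·signedArea(ABE) = 16/9]
   → A = (34/9, -95/27)

A = (34/9, -95/27)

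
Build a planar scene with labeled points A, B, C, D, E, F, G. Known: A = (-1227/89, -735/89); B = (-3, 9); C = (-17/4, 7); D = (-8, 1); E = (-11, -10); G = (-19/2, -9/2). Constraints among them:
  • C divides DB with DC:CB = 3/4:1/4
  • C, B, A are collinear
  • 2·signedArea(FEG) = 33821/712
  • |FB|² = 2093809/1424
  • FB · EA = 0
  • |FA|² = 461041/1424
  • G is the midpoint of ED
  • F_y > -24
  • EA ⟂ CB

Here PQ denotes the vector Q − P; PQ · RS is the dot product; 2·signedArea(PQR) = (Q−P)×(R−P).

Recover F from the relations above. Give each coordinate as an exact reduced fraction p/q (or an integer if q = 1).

1. F_x = -8303/356  [FB · EA = 0 ∩ 2·signedArea(FEG) = 33821/712]
2. F_y = -2093/89  [FB · EA = 0 ∩ 2·signedArea(FEG) = 33821/712]
   → F = (-8303/356, -2093/89)

F = (-8303/356, -2093/89)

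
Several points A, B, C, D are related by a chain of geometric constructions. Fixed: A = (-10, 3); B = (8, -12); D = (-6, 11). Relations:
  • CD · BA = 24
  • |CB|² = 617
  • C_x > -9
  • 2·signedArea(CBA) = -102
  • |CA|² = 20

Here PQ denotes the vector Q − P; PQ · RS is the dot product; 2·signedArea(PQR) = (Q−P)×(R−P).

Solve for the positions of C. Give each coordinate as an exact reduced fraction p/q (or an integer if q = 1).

1. C_x = -8  [2·signedArea(CBA) = -102 ∩ CD · BA = 24]
2. C_y = 7  [2·signedArea(CBA) = -102 ∩ CD · BA = 24]
   → C = (-8, 7)

C = (-8, 7)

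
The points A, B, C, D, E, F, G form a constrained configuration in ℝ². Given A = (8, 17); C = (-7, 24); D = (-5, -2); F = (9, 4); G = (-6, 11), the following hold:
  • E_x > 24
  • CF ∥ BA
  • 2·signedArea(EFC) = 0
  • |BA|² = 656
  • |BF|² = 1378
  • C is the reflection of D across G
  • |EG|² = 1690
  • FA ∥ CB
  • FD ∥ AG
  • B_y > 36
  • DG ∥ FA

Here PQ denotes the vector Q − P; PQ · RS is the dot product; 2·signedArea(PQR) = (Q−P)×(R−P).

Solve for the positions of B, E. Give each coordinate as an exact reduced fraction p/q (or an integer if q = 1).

1. B_x = -8  [CF ∥ BA ∩ FA ∥ CB]
2. B_y = 37  [CF ∥ BA ∩ FA ∥ CB]
   → B = (-8, 37)
3. E_x = 25  [line -20·x + -16·y + 244 = 0 ∩ |EG|² = 1690]
4. E_y = -16  [line -20·x + -16·y + 244 = 0 ∩ |EG|² = 1690]
   → E = (25, -16)

B = (-8, 37)
E = (25, -16)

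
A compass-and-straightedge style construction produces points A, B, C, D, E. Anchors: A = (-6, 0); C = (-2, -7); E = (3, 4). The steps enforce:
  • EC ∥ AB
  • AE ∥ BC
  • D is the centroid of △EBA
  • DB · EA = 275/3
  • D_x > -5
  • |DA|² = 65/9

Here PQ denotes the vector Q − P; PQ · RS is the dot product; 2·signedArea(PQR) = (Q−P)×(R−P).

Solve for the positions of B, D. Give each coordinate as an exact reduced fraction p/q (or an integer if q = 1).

B = (-11, -11)
D = (-14/3, -7/3)

1. B_x = -11  [AE ∥ BC ∩ EC ∥ AB]
2. B_y = -11  [AE ∥ BC ∩ EC ∥ AB]
   → B = (-11, -11)
3. D_x = -14/3  [D is the centroid of △EBA]
4. D_y = -7/3  [D is the centroid of △EBA]
   → D = (-14/3, -7/3)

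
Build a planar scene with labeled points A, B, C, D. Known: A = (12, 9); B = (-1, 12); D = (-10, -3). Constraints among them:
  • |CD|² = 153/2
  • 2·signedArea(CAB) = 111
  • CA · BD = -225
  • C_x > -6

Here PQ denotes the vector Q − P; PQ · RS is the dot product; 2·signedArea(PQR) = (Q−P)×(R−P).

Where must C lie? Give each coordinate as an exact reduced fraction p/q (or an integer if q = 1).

1. C_x = -11/2  [CA · BD = -225 ∩ 2·signedArea(CAB) = 111]
2. C_y = 9/2  [CA · BD = -225 ∩ 2·signedArea(CAB) = 111]
   → C = (-11/2, 9/2)

C = (-11/2, 9/2)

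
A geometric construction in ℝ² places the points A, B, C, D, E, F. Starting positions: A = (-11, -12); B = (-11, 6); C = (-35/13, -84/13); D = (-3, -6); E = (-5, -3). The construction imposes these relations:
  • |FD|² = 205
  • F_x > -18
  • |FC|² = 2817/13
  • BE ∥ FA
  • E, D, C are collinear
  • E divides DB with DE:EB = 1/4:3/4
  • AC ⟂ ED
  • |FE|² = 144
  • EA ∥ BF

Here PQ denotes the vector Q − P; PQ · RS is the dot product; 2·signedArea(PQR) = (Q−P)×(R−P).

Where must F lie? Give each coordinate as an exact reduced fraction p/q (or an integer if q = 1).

1. F_x = -17  [BE ∥ FA ∩ EA ∥ BF]
2. F_y = -3  [BE ∥ FA ∩ EA ∥ BF]
   → F = (-17, -3)

F = (-17, -3)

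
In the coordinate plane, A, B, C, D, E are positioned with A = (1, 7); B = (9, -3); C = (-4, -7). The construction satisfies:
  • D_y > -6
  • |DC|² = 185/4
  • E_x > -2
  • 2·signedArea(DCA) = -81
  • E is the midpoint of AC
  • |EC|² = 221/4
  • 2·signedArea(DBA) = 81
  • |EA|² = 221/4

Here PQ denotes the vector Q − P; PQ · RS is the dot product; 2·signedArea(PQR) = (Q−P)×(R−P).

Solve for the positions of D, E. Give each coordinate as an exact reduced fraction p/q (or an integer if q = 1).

1. D_x = 5/2  [2·signedArea(DBA) = 81 ∩ 2·signedArea(DCA) = -81]
2. D_y = -5  [2·signedArea(DBA) = 81 ∩ 2·signedArea(DCA) = -81]
   → D = (5/2, -5)
3. E_x = -3/2  [E is the midpoint of AC]
4. E_y = 0  [E is the midpoint of AC]
   → E = (-3/2, 0)

D = (5/2, -5)
E = (-3/2, 0)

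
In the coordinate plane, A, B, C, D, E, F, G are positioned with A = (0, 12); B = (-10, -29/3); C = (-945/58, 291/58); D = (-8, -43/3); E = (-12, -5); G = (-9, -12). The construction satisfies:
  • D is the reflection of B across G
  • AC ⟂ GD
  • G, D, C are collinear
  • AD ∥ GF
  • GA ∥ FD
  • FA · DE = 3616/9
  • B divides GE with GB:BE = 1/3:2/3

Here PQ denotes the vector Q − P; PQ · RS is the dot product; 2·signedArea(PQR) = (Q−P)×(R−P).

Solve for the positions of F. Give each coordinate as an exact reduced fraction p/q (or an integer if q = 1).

F = (-17, -115/3)

1. F_x = -17  [GA ∥ FD ∩ AD ∥ GF]
2. F_y = -115/3  [GA ∥ FD ∩ AD ∥ GF]
   → F = (-17, -115/3)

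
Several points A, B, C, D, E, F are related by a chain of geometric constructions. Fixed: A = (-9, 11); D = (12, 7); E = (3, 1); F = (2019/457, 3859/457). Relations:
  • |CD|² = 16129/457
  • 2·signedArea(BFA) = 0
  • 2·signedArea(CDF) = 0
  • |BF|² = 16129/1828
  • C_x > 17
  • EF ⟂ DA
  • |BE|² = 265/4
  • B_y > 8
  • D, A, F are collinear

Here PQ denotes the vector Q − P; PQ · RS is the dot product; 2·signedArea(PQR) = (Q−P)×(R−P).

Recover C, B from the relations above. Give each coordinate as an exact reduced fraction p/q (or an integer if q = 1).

B = (3/2, 9)
C = (8151/457, 2691/457)

1. C_x = 8151/457  [line -660/457·x + -3465/457·y + 32175/457 = 0 ∩ |CD|² = 16129/457]
2. C_y = 2691/457  [line -660/457·x + -3465/457·y + 32175/457 = 0 ∩ |CD|² = 16129/457]
   → C = (8151/457, 2691/457)
3. B_x = 3/2  [line -1168/457·x + -6132/457·y + 56940/457 = 0 ∩ |BE|² = 265/4]
4. B_y = 9  [line -1168/457·x + -6132/457·y + 56940/457 = 0 ∩ |BE|² = 265/4]
   → B = (3/2, 9)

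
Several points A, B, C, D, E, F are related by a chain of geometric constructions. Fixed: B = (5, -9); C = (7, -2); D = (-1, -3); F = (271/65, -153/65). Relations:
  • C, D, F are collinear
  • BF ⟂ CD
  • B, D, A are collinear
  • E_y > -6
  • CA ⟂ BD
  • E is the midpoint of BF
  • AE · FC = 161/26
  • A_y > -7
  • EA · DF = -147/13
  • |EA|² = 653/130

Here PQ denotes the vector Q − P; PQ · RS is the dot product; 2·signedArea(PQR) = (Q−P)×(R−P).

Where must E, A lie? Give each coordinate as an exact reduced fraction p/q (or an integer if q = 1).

1. E_x = 298/65  [E is the midpoint of BF]
2. E_y = -369/65  [E is the midpoint of BF]
   → E = (298/65, -369/65)
3. A_x = 5/2  [B, D, A are collinear ∩ CA ⟂ BD]
4. A_y = -13/2  [B, D, A are collinear ∩ CA ⟂ BD]
   → A = (5/2, -13/2)

A = (5/2, -13/2)
E = (298/65, -369/65)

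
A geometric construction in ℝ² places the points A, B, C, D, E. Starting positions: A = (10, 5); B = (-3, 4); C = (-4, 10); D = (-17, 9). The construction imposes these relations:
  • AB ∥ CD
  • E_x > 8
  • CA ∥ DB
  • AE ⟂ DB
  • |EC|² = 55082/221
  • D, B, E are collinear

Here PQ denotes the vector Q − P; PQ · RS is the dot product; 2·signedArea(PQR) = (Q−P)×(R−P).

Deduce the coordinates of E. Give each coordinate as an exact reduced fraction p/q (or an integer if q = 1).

1. E_x = 1815/221  [D, B, E are collinear ∩ AE ⟂ DB]
2. E_y = -1/221  [D, B, E are collinear ∩ AE ⟂ DB]
   → E = (1815/221, -1/221)

E = (1815/221, -1/221)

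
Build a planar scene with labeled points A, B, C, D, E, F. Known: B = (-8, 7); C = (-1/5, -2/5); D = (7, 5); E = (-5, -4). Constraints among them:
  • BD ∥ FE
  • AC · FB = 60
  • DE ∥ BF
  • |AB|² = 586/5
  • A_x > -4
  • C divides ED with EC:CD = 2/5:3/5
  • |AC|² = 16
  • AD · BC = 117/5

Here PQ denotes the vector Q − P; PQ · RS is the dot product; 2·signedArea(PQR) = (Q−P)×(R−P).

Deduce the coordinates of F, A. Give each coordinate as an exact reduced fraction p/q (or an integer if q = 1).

1. F_x = -20  [BD ∥ FE ∩ DE ∥ BF]
2. F_y = -2  [BD ∥ FE ∩ DE ∥ BF]
   → F = (-20, -2)
3. A_x = -17/5  [AC · FB = 60 ∩ AD · BC = 117/5]
4. A_y = -14/5  [AC · FB = 60 ∩ AD · BC = 117/5]
   → A = (-17/5, -14/5)

A = (-17/5, -14/5)
F = (-20, -2)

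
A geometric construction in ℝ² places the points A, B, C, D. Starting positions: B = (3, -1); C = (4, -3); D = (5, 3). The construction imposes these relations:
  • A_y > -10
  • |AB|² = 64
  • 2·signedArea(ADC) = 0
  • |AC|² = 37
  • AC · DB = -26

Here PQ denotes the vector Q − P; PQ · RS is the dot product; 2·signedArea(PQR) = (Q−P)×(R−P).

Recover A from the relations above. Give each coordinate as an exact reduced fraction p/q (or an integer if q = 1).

1. A_x = 3  [2·signedArea(ADC) = 0 ∩ AC · DB = -26]
2. A_y = -9  [2·signedArea(ADC) = 0 ∩ AC · DB = -26]
   → A = (3, -9)

A = (3, -9)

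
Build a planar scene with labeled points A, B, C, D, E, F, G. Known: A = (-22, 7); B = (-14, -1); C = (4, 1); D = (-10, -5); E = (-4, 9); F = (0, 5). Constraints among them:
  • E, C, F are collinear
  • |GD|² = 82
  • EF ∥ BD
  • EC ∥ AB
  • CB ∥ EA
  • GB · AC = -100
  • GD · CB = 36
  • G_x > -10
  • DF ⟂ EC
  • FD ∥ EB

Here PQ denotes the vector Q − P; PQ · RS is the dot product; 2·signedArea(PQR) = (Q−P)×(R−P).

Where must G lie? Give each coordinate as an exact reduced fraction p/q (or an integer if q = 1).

1. G_x = -9  [GD · CB = 36 ∩ GB · AC = -100]
2. G_y = 4  [GD · CB = 36 ∩ GB · AC = -100]
   → G = (-9, 4)

G = (-9, 4)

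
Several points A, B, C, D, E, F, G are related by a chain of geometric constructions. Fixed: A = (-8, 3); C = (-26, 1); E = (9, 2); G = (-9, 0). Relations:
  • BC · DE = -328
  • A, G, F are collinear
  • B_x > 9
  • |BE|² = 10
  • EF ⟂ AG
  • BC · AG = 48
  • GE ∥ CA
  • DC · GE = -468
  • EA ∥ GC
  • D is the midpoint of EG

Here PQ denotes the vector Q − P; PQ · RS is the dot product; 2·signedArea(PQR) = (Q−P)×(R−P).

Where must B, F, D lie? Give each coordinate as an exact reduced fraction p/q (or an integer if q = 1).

1. B_x = 10  [line 1·x + 3·y + -25 = 0 ∩ |BE|² = 10]
2. B_y = 5  [line 1·x + 3·y + -25 = 0 ∩ |BE|² = 10]
   → B = (10, 5)
3. F_x = -33/5  [A, G, F are collinear ∩ EF ⟂ AG]
4. F_y = 36/5  [A, G, F are collinear ∩ EF ⟂ AG]
   → F = (-33/5, 36/5)
5. D_x = 0  [D is the midpoint of EG]
6. D_y = 1  [D is the midpoint of EG]
   → D = (0, 1)

B = (10, 5)
D = (0, 1)
F = (-33/5, 36/5)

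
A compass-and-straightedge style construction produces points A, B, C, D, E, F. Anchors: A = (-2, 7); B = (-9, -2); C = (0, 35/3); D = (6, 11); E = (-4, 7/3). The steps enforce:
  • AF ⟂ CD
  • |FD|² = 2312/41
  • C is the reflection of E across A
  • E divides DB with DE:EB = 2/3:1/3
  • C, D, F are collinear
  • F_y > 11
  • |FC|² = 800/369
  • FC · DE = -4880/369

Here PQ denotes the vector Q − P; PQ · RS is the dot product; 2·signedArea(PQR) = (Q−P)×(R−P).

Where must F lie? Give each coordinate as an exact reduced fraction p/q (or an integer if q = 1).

1. F_x = -60/41  [C, D, F are collinear ∩ AF ⟂ CD]
2. F_y = 485/41  [C, D, F are collinear ∩ AF ⟂ CD]
   → F = (-60/41, 485/41)

F = (-60/41, 485/41)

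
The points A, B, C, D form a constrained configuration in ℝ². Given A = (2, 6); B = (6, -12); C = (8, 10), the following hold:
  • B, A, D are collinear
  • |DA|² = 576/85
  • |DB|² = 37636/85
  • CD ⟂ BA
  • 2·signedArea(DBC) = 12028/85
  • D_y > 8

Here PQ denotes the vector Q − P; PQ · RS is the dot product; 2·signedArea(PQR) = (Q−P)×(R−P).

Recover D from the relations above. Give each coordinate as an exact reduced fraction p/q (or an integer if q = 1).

D = (122/85, 726/85)

1. D_x = 122/85  [B, A, D are collinear ∩ CD ⟂ BA]
2. D_y = 726/85  [B, A, D are collinear ∩ CD ⟂ BA]
   → D = (122/85, 726/85)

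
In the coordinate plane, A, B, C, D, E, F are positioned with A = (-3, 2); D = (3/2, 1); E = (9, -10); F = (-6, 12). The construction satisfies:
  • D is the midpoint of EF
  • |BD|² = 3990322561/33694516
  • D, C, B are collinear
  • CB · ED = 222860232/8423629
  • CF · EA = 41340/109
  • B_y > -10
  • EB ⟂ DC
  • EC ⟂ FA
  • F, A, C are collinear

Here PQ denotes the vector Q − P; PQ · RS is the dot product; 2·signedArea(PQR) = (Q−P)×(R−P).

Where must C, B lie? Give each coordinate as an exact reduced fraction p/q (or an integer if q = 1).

1. C_x = 141/109  [F, A, C are collinear ∩ EC ⟂ FA]
2. C_y = -1342/109  [F, A, C are collinear ∩ EC ⟂ FA]
   → C = (141/109, -1342/109)
3. B_x = 11214141/8423629  [D, C, B are collinear ∩ EB ⟂ DC]
4. B_y = -83234590/8423629  [D, C, B are collinear ∩ EB ⟂ DC]
   → B = (11214141/8423629, -83234590/8423629)

B = (11214141/8423629, -83234590/8423629)
C = (141/109, -1342/109)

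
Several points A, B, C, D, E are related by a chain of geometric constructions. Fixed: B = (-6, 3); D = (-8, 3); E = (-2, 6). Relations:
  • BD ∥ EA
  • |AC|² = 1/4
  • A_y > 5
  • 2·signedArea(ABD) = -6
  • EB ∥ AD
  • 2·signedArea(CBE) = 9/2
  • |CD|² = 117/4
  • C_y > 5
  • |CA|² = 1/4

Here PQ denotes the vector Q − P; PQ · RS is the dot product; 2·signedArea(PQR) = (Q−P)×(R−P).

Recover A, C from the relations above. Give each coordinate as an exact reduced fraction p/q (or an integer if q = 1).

A = (-4, 6)
C = (-7/2, 6)

1. A_x = -4  [EB ∥ AD ∩ BD ∥ EA]
2. A_y = 6  [EB ∥ AD ∩ BD ∥ EA]
   → A = (-4, 6)
3. C_x = -7/2  [line -3·x + 4·y + -69/2 = 0 ∩ |CD|² = 117/4]
4. C_y = 6  [line -3·x + 4·y + -69/2 = 0 ∩ |CD|² = 117/4]
   → C = (-7/2, 6)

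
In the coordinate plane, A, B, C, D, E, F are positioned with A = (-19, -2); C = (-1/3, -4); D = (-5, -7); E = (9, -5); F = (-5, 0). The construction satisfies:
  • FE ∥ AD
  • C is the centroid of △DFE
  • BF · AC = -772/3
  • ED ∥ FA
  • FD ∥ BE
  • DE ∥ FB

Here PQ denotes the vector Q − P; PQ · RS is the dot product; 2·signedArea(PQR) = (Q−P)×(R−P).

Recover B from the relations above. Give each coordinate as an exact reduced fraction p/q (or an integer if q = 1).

1. B_x = 9  [FD ∥ BE ∩ DE ∥ FB]
2. B_y = 2  [FD ∥ BE ∩ DE ∥ FB]
   → B = (9, 2)

B = (9, 2)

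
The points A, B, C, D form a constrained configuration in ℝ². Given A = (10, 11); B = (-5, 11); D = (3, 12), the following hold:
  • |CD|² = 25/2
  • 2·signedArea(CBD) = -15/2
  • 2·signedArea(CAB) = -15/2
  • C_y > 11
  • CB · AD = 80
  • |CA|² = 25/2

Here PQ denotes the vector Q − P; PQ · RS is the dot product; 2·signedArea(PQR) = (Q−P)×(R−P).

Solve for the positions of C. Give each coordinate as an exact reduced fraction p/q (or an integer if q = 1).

1. C_x = 13/2  [2·signedArea(CBD) = -15/2 ∩ 2·signedArea(CAB) = -15/2]
2. C_y = 23/2  [2·signedArea(CBD) = -15/2 ∩ 2·signedArea(CAB) = -15/2]
   → C = (13/2, 23/2)

C = (13/2, 23/2)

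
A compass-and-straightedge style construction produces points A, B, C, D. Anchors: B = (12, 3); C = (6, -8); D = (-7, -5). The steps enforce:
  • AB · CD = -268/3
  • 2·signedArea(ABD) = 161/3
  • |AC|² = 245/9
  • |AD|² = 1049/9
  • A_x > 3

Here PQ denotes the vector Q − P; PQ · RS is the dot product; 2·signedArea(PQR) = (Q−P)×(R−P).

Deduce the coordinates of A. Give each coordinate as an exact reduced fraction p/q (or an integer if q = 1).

1. A_x = 11/3  [AB · CD = -268/3 ∩ 2·signedArea(ABD) = 161/3]
2. A_y = -10/3  [AB · CD = -268/3 ∩ 2·signedArea(ABD) = 161/3]
   → A = (11/3, -10/3)

A = (11/3, -10/3)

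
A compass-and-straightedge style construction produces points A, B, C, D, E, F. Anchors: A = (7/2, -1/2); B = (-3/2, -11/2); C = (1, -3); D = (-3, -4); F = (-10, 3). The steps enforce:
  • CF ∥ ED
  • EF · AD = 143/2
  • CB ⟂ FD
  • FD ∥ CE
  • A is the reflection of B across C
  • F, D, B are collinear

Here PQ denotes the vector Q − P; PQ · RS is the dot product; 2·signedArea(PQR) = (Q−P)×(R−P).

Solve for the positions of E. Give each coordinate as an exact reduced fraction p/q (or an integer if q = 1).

1. E_x = 8  [CF ∥ ED ∩ FD ∥ CE]
2. E_y = -10  [CF ∥ ED ∩ FD ∥ CE]
   → E = (8, -10)

E = (8, -10)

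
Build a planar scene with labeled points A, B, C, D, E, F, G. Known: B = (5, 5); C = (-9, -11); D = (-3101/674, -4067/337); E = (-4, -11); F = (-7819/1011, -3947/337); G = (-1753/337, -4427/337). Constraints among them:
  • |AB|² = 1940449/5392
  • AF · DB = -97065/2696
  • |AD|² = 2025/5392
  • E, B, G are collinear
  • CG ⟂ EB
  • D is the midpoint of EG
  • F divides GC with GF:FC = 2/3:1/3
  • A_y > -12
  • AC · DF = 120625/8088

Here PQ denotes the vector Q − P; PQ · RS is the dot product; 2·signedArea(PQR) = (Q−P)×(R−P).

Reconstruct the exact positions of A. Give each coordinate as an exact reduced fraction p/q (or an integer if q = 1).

A = (-5797/1348, -3887/337)

1. A_x = -5797/1348  [AC · DF = 120625/8088 ∩ AF · DB = -97065/2696]
2. A_y = -3887/337  [AC · DF = 120625/8088 ∩ AF · DB = -97065/2696]
   → A = (-5797/1348, -3887/337)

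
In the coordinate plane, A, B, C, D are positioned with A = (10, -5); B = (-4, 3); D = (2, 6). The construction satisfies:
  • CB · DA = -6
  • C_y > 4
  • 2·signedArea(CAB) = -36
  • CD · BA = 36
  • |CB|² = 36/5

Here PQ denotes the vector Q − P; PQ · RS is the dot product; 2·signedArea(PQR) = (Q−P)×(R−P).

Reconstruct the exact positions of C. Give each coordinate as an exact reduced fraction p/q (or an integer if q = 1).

1. C_x = -8/5  [CD · BA = 36 ∩ CB · DA = -6]
2. C_y = 21/5  [CD · BA = 36 ∩ CB · DA = -6]
   → C = (-8/5, 21/5)

C = (-8/5, 21/5)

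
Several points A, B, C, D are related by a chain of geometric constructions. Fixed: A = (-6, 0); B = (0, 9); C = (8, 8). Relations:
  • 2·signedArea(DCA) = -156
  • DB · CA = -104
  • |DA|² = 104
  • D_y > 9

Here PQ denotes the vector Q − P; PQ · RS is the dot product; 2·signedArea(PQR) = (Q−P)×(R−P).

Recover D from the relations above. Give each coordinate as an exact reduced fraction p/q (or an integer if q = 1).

1. D_x = -8  [2·signedArea(DCA) = -156 ∩ DB · CA = -104]
2. D_y = 10  [2·signedArea(DCA) = -156 ∩ DB · CA = -104]
   → D = (-8, 10)

D = (-8, 10)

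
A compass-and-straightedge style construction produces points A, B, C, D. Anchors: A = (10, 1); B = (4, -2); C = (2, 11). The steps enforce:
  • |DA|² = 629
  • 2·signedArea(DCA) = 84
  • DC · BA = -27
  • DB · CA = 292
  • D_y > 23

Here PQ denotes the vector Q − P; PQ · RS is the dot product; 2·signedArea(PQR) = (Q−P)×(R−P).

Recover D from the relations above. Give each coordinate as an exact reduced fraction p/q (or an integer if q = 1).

D = (0, 24)

1. D_x = 0  [DC · BA = -27 ∩ DB · CA = 292]
2. D_y = 24  [DC · BA = -27 ∩ DB · CA = 292]
   → D = (0, 24)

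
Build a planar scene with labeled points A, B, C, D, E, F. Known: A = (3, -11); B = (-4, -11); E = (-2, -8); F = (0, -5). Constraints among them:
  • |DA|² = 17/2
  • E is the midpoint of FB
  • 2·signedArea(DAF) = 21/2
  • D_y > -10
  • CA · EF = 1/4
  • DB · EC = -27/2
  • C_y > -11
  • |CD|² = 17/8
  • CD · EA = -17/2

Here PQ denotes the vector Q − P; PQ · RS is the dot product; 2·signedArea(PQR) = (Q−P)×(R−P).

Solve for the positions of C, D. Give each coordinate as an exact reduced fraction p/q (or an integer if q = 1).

1. D_x = 1/2  [line -6·x + -3·y + -51/2 = 0 ∩ |DA|² = 17/2]
2. D_y = -19/2  [line -6·x + -3·y + -51/2 = 0 ∩ |DA|² = 17/2]
   → D = (1/2, -19/2)
3. C_x = 7/4  [CA · EF = 1/4 ∩ DB · EC = -27/2]
4. C_y = -41/4  [CA · EF = 1/4 ∩ DB · EC = -27/2]
   → C = (7/4, -41/4)

C = (7/4, -41/4)
D = (1/2, -19/2)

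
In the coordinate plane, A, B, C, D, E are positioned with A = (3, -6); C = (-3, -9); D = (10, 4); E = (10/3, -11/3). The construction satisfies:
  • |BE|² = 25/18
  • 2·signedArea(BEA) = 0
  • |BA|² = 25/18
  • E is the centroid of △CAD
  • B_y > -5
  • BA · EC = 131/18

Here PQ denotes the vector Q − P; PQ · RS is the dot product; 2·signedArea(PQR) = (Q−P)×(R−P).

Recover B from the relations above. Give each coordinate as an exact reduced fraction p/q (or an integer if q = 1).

1. B_x = 19/6  [2·signedArea(BEA) = 0 ∩ BA · EC = 131/18]
2. B_y = -29/6  [2·signedArea(BEA) = 0 ∩ BA · EC = 131/18]
   → B = (19/6, -29/6)

B = (19/6, -29/6)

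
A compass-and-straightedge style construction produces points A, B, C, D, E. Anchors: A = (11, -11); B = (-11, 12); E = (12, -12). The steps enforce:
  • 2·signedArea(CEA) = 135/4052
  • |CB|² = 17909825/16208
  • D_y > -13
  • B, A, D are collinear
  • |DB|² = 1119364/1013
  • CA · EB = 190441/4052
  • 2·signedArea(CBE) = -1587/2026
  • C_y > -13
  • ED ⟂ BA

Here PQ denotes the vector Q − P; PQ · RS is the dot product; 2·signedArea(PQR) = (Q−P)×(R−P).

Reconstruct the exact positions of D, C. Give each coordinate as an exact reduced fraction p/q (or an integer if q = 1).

C = (48555/4052, -24345/2026)
D = (12133/1013, -12178/1013)

1. D_x = 12133/1013  [B, A, D are collinear ∩ ED ⟂ BA]
2. D_y = -12178/1013  [B, A, D are collinear ∩ ED ⟂ BA]
   → D = (12133/1013, -12178/1013)
3. C_x = 48555/4052  [2·signedArea(CEA) = 135/4052 ∩ 2·signedArea(CBE) = -1587/2026]
4. C_y = -24345/2026  [2·signedArea(CEA) = 135/4052 ∩ 2·signedArea(CBE) = -1587/2026]
   → C = (48555/4052, -24345/2026)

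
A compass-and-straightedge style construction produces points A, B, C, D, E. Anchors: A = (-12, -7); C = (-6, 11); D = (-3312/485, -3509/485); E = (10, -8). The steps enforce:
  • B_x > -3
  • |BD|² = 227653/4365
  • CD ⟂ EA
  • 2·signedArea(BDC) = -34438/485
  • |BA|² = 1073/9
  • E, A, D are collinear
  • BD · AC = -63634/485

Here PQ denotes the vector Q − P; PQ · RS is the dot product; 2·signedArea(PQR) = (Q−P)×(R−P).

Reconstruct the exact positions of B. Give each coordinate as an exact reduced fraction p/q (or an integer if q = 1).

1. B_x = -8/3  [2·signedArea(BDC) = -34438/485 ∩ BD · AC = -63634/485]
2. B_y = -4/3  [2·signedArea(BDC) = -34438/485 ∩ BD · AC = -63634/485]
   → B = (-8/3, -4/3)

B = (-8/3, -4/3)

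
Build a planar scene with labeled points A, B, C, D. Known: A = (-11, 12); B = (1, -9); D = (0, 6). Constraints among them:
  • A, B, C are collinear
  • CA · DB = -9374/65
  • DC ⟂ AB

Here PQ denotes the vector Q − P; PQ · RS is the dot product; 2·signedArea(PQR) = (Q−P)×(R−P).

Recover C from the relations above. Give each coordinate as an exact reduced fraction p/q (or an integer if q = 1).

1. C_x = -371/65  [A, B, C are collinear ∩ DC ⟂ AB]
2. C_y = 178/65  [A, B, C are collinear ∩ DC ⟂ AB]
   → C = (-371/65, 178/65)

C = (-371/65, 178/65)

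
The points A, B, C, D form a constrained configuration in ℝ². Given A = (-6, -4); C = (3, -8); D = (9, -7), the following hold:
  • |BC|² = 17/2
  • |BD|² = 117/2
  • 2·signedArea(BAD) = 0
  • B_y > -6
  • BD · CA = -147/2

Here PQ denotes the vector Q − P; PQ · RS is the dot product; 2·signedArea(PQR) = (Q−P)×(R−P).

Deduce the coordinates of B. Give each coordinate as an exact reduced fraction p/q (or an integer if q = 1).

1. B_x = 3/2  [2·signedArea(BAD) = 0 ∩ BD · CA = -147/2]
2. B_y = -11/2  [2·signedArea(BAD) = 0 ∩ BD · CA = -147/2]
   → B = (3/2, -11/2)

B = (3/2, -11/2)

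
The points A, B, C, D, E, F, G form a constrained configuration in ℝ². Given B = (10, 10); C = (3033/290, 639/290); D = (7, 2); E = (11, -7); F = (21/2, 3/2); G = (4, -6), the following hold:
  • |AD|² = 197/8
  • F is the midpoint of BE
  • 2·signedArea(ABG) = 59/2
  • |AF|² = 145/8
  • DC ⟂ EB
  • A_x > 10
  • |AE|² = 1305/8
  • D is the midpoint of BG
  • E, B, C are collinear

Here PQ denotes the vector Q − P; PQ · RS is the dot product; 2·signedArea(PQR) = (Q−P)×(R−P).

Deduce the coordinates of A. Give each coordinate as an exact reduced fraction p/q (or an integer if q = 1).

1. A_x = 41/4  [line 16·x + -6·y + -259/2 = 0 ∩ |AD|² = 197/8]
2. A_y = 23/4  [line 16·x + -6·y + -259/2 = 0 ∩ |AD|² = 197/8]
   → A = (41/4, 23/4)

A = (41/4, 23/4)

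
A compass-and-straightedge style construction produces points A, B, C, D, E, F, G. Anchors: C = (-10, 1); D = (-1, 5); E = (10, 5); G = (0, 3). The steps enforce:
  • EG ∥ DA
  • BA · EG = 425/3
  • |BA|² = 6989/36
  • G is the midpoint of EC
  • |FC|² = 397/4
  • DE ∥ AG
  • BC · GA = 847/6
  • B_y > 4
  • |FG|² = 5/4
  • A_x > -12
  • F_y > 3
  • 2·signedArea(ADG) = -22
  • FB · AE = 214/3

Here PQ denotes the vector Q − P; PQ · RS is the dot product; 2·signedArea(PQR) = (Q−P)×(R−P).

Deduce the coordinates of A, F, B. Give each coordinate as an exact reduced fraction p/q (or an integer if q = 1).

A = (-11, 3)
B = (17/6, 14/3)
F = (-1/2, 4)

1. A_x = -11  [DE ∥ AG ∩ EG ∥ DA]
2. A_y = 3  [DE ∥ AG ∩ EG ∥ DA]
   → A = (-11, 3)
3. B_x = 17/6  [BC · GA = 847/6 ∩ BA · EG = 425/3]
4. B_y = 14/3  [BC · GA = 847/6 ∩ BA · EG = 425/3]
   → B = (17/6, 14/3)
5. F_x = -1/2  [line -21·x + -2·y + -5/2 = 0 ∩ |FC|² = 397/4]
6. F_y = 4  [line -21·x + -2·y + -5/2 = 0 ∩ |FC|² = 397/4]
   → F = (-1/2, 4)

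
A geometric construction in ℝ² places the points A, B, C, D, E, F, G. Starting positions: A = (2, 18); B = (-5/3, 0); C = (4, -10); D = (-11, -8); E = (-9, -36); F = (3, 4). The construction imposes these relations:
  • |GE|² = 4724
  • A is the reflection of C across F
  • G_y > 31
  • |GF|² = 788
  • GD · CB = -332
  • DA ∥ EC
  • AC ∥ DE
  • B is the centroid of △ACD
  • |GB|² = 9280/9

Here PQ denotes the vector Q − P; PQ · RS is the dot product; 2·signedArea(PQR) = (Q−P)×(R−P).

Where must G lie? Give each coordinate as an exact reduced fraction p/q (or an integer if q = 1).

G = (1, 32)

1. G_x = 1  [line 17/3·x + -10·y + 943/3 = 0 ∩ |GF|² = 788]
2. G_y = 32  [line 17/3·x + -10·y + 943/3 = 0 ∩ |GF|² = 788]
   → G = (1, 32)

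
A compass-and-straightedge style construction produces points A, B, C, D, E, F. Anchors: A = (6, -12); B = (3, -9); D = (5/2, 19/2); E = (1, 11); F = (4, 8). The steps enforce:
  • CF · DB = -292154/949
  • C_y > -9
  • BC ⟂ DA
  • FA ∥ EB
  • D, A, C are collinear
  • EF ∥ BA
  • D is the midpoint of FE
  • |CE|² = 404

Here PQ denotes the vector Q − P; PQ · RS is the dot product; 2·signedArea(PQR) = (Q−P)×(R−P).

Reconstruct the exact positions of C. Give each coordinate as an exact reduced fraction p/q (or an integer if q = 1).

1. C_x = 5169/949  [D, A, C are collinear ∩ BC ⟂ DA]
2. C_y = -8163/949  [D, A, C are collinear ∩ BC ⟂ DA]
   → C = (5169/949, -8163/949)

C = (5169/949, -8163/949)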